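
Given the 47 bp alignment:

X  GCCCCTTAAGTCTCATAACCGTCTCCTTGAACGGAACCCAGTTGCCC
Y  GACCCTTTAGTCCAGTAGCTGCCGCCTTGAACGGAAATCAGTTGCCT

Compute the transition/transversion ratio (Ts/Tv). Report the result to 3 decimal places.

Transitions are A↔G and C↔T; transversions are all other mismatches.
Transitions: 7. Transversions: 5.
R = 7/5 = 1.400.

1.400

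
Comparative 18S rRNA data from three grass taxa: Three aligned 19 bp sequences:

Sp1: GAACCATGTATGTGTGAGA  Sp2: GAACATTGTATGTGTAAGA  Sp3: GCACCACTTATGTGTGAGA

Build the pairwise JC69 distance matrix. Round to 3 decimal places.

Sp1–Sp2: 3/19 sites differ → p ≈ 0.157895, d = −0.75 ln(1 − 0.210527) = 0.177292 ≈ 0.177.
Sp1–Sp3: 3/19 sites differ → p ≈ 0.157895, d = −0.75 ln(1 − 0.210527) = 0.177292 ≈ 0.177.
Sp2–Sp3: 6/19 sites differ → p ≈ 0.315789, d = −0.75 ln(1 − 0.421052) = 0.409907 ≈ 0.410.

d(Sp1,Sp2) = 0.177, d(Sp1,Sp3) = 0.177, d(Sp2,Sp3) = 0.410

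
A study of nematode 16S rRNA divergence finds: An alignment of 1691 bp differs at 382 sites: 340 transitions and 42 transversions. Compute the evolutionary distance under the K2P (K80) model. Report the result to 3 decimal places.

P = 340/1691 ≈ 0.201064 and Q = 42/1691 ≈ 0.024837.
Under the Kimura two-parameter model, d = −½ ln(1 − 2P − Q) − ¼ ln(1 − 2Q).
1 − 2P − Q = 0.573035, giving −½ ln(0.573035) = 0.278404.
1 − 2Q = 0.950326, giving −¼ ln(0.950326) = 0.012738.
d = 0.278404 + 0.012738 = 0.291142.

0.291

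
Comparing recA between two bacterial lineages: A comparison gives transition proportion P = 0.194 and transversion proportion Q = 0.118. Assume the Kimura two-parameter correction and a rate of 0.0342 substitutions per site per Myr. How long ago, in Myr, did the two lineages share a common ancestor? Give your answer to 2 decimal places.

Under the Kimura two-parameter model, d = −½ ln(1 − 2P − Q) − ¼ ln(1 − 2Q).
1 − 2P − Q = 0.494, giving −½ ln(0.494) = 0.352610.
1 − 2Q = 0.764, giving −¼ ln(0.764) = 0.067297.
d = 0.352610 + 0.067297 = 0.419907.
Under a molecular clock d = 2μt, so t = d/(2μ) = 0.419907 / (2 × 0.0342) = 6.14 Myr.

6.14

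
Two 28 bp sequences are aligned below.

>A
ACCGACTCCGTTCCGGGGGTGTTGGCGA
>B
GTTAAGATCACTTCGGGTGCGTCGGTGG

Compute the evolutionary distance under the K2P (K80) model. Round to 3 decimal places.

1.726

Of 28 sites, 12 differences are transitions and 3 are transversions, so P = 12/28 ≈ 0.428571 and Q = 3/28 ≈ 0.107143.
Under the Kimura two-parameter model, d = −½ ln(1 − 2P − Q) − ¼ ln(1 − 2Q).
1 − 2P − Q = 0.035715, giving −½ ln(0.035715) = 1.666092.
1 − 2Q = 0.785714, giving −¼ ln(0.785714) = 0.060291.
d = 1.666092 + 0.060291 = 1.726383.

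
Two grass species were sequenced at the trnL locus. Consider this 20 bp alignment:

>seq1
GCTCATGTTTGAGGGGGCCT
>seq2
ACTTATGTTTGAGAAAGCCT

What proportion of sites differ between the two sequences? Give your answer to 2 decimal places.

0.25

The sequences differ at 5 of 20 positions (sites 1, 4, 14, 15, 16).
p = 5/20 = 0.25.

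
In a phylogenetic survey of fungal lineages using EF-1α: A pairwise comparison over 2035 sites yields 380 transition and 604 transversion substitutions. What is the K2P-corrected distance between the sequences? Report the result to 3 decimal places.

0.780

P = 380/2035 ≈ 0.186732 and Q = 604/2035 ≈ 0.296806.
Under the Kimura two-parameter model, d = −½ ln(1 − 2P − Q) − ¼ ln(1 − 2Q).
1 − 2P − Q = 0.32973, giving −½ ln(0.32973) = 0.554741.
1 − 2Q = 0.406388, giving −¼ ln(0.406388) = 0.225112.
d = 0.554741 + 0.225112 = 0.779853.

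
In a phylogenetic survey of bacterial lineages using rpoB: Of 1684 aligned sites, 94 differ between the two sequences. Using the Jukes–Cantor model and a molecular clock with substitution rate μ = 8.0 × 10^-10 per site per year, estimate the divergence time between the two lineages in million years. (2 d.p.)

p = 94/1684 ≈ 0.055819.
d = −(3/4) ln(1 − 4p/3) = −0.75 ln(1 − 0.074425) = −0.75 ln(0.925575)
  = −0.75 × (-0.077340) = 0.058005 substitutions/site.
Under a molecular clock d = 2μt, so t = d/(2μ) = 0.058005 / (2 × 8.0 × 10^-10) = 36.25 million years.

36.25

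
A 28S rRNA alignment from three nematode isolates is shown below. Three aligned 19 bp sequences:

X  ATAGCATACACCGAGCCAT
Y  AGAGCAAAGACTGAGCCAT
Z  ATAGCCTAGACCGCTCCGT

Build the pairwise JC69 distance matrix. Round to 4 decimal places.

d(X,Y) = 0.2471, d(X,Z) = 0.3241, d(Y,Z) = 0.5068

X–Y: 4/19 sites differ → p ≈ 0.210526, d = −0.75 ln(1 − 0.280701) = 0.247109 ≈ 0.2471.
X–Z: 5/19 sites differ → p ≈ 0.263158, d = −0.75 ln(1 − 0.350877) = 0.324100 ≈ 0.3241.
Y–Z: 7/19 sites differ → p ≈ 0.368421, d = −0.75 ln(1 − 0.491228) = 0.506816 ≈ 0.5068.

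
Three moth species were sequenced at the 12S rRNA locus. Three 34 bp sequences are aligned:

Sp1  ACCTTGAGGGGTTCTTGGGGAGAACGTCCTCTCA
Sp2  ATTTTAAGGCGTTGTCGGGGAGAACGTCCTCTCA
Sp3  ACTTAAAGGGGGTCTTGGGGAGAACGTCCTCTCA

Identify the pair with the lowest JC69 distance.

Sp1 and Sp3

Sp1–Sp2: 6/34 differ, p = 0.176, d = 0.201.
Sp1–Sp3: 4/34 differ, p = 0.118, d = 0.128.
Sp2–Sp3: 6/34 differ, p = 0.176, d = 0.201.
The smallest distance is between Sp1 and Sp3.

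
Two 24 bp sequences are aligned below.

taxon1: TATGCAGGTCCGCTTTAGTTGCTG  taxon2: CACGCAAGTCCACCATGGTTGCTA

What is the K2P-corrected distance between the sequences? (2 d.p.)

0.51

Of 24 sites, 7 differences are transitions and 1 are transversions, so P = 7/24 ≈ 0.291667 and Q = 1/24 ≈ 0.041667.
Under the Kimura two-parameter model, d = −½ ln(1 − 2P − Q) − ¼ ln(1 − 2Q).
1 − 2P − Q = 0.374999, giving −½ ln(0.374999) = 0.490416.
1 − 2Q = 0.916666, giving −¼ ln(0.916666) = 0.021753.
d = 0.490416 + 0.021753 = 0.512169.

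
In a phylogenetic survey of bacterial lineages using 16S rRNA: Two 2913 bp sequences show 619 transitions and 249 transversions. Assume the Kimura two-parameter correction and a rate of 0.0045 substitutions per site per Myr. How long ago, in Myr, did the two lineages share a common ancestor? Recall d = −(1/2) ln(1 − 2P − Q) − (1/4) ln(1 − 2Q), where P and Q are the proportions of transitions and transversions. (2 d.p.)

P = 619/2913 ≈ 0.212496 and Q = 249/2913 ≈ 0.085479.
Under the Kimura two-parameter model, d = −½ ln(1 − 2P − Q) − ¼ ln(1 − 2Q).
1 − 2P − Q = 0.489529, giving −½ ln(0.489529) = 0.357156.
1 − 2Q = 0.829042, giving −¼ ln(0.829042) = 0.046871.
d = 0.357156 + 0.046871 = 0.404027.
Under a molecular clock d = 2μt, so t = d/(2μ) = 0.404027 / (2 × 0.0045) = 44.89 Myr.

44.89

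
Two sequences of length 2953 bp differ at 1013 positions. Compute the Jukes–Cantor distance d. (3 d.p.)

p = 1013/2953 ≈ 0.343041.
d = −(3/4) ln(1 − 4p/3) = −0.75 ln(1 − 0.457388) = −0.75 ln(0.542612)
  = −0.75 × (-0.611361) = 0.458521 substitutions/site.

0.459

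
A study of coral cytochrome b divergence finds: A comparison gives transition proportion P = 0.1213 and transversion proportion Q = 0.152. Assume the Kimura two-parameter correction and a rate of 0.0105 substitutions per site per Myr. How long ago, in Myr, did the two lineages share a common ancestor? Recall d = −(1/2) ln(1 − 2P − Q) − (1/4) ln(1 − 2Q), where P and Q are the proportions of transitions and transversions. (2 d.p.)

16.26

Under the Kimura two-parameter model, d = −½ ln(1 − 2P − Q) − ¼ ln(1 − 2Q).
1 − 2P − Q = 0.6054, giving −½ ln(0.6054) = 0.250933.
1 − 2Q = 0.696, giving −¼ ln(0.696) = 0.090601.
d = 0.250933 + 0.090601 = 0.341534.
Under a molecular clock d = 2μt, so t = d/(2μ) = 0.341534 / (2 × 0.0105) = 16.26 Myr.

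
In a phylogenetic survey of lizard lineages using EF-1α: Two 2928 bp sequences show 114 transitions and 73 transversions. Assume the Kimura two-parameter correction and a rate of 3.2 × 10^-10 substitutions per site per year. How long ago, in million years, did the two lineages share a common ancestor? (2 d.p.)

P = 114/2928 ≈ 0.038934 and Q = 73/2928 ≈ 0.024932.
Under the Kimura two-parameter model, d = −½ ln(1 − 2P − Q) − ¼ ln(1 − 2Q).
1 − 2P − Q = 0.8972, giving −½ ln(0.8972) = 0.054238.
1 − 2Q = 0.950136, giving −¼ ln(0.950136) = 0.012788.
d = 0.054238 + 0.012788 = 0.067026.
Under a molecular clock d = 2μt, so t = d/(2μ) = 0.067026 / (2 × 3.2 × 10^-10) = 104.73 million years.

104.73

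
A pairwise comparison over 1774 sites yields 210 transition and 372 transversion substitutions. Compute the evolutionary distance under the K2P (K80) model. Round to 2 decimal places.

0.43

P = 210/1774 ≈ 0.118377 and Q = 372/1774 ≈ 0.209696.
Under the Kimura two-parameter model, d = −½ ln(1 − 2P − Q) − ¼ ln(1 − 2Q).
1 − 2P − Q = 0.55355, giving −½ ln(0.55355) = 0.295702.
1 − 2Q = 0.580608, giving −¼ ln(0.580608) = 0.135920.
d = 0.295702 + 0.135920 = 0.431622.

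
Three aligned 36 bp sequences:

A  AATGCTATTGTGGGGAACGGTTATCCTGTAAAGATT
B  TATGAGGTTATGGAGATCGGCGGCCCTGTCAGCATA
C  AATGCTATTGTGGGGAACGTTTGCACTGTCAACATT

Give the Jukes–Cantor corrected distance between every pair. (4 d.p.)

A–B: 15/36 sites differ → p ≈ 0.416667, d = −0.75 ln(1 − 0.555556) = 0.608198 ≈ 0.6082.
A–C: 6/36 sites differ → p ≈ 0.166667, d = −0.75 ln(1 − 0.222223) = 0.188487 ≈ 0.1885.
B–C: 13/36 sites differ → p ≈ 0.361111, d = −0.75 ln(1 − 0.481481) = 0.492584 ≈ 0.4926.

d(A,B) = 0.6082, d(A,C) = 0.1885, d(B,C) = 0.4926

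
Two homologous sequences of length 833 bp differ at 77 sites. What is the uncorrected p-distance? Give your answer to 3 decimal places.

0.092

p = 77/833 = 0.092436… ≈ 0.092 (to 3 d.p.).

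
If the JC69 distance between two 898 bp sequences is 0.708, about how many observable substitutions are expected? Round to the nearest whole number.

Invert JC69: p = (3/4)(1 − e^(−4d/3)) = 0.75 × (1 − e^(-0.944)) = 0.75 × (1 − 0.389068) = 0.458199.
Expected differing sites = pL ≈ 0.458199 × 898 = 411.462702 ≈ 411.

411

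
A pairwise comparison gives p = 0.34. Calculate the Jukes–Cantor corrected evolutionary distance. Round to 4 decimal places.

d = −(3/4) ln(1 − 4p/3) = −0.75 ln(1 − 0.453333) = −0.75 ln(0.546667)
  = −0.75 × (-0.603915) = 0.452936 substitutions/site.

0.4529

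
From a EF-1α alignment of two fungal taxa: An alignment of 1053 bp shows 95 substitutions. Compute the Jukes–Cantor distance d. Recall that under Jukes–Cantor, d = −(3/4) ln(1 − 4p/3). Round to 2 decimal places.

p = 95/1053 ≈ 0.090218.
d = −(3/4) ln(1 − 4p/3) = −0.75 ln(1 − 0.120291) = −0.75 ln(0.879709)
  = −0.75 × (-0.128164) = 0.096123 substitutions/site.

0.10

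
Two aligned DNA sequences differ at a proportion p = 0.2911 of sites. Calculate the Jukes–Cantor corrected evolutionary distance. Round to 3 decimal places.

d = −(3/4) ln(1 − 4p/3) = −0.75 ln(1 − 0.388133) = −0.75 ln(0.611867)
  = −0.75 × (-0.491240) = 0.368430 substitutions/site.

0.368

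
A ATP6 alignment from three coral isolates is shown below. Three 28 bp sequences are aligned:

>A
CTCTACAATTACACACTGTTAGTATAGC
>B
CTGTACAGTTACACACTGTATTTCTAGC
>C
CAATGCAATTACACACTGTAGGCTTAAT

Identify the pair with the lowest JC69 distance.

A and B

A–B: 6/28 differ, p = 0.214, d = 0.252.
A–C: 9/28 differ, p = 0.321, d = 0.420.
B–C: 10/28 differ, p = 0.357, d = 0.485.
The smallest distance is between A and B.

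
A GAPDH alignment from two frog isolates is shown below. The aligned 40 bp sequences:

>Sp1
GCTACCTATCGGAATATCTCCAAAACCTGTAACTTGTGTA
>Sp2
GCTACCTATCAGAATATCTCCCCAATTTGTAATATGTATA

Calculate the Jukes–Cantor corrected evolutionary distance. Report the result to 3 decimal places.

The sequences differ at 8 of 40 sites (11, 22, 23, 26, 27, 33, 34, 38), so p = 8/40 = 0.2.
d = −(3/4) ln(1 − 4p/3) = −0.75 ln(1 − 0.266667) = −0.75 ln(0.733333)
  = −0.75 × (-0.310155) = 0.232616 substitutions/site.

0.233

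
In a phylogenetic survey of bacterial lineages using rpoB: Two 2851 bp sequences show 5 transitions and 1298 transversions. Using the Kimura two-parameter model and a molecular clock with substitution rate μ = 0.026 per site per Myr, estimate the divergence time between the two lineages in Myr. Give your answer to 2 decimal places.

17.51

P = 5/2851 ≈ 0.001754 and Q = 1298/2851 ≈ 0.455279.
Under the Kimura two-parameter model, d = −½ ln(1 − 2P − Q) − ¼ ln(1 − 2Q).
1 − 2P − Q = 0.541213, giving −½ ln(0.541213) = 0.306971.
1 − 2Q = 0.089442, giving −¼ ln(0.089442) = 0.603541.
d = 0.306971 + 0.603541 = 0.910512.
Under a molecular clock d = 2μt, so t = d/(2μ) = 0.910512 / (2 × 0.026) = 17.51 Myr.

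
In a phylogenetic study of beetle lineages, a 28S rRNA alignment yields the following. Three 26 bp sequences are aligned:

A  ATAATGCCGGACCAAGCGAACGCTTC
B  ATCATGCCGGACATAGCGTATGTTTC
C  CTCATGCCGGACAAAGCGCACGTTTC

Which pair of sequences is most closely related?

A–B: 6/26 differ, p = 0.231, d = 0.276.
A–C: 5/26 differ, p = 0.192, d = 0.222.
B–C: 4/26 differ, p = 0.154, d = 0.172.
The smallest distance is between B and C.

B and C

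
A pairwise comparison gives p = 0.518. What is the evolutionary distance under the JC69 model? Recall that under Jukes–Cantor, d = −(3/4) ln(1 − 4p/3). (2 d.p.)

d = −(3/4) ln(1 − 4p/3) = −0.75 ln(1 − 0.690667) = −0.75 ln(0.309333)
  = −0.75 × (-1.173337) = 0.880003 substitutions/site.

0.88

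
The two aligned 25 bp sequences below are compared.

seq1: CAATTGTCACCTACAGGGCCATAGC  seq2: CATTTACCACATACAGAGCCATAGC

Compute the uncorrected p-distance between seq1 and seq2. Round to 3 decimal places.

0.200

The sequences differ at 5 of 25 positions (sites 3, 6, 7, 11, 17).
p = 5/25 = 0.200.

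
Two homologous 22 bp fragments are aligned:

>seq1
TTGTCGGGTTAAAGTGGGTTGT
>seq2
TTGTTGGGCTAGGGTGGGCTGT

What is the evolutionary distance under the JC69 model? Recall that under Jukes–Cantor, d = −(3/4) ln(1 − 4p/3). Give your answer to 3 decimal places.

The sequences differ at 5 of 22 sites (5, 9, 12, 13, 19), so p = 5/22 ≈ 0.227273.
d = −(3/4) ln(1 − 4p/3) = −0.75 ln(1 − 0.303031) = −0.75 ln(0.696969)
  = −0.75 × (-0.361014) = 0.270761 substitutions/site.

0.271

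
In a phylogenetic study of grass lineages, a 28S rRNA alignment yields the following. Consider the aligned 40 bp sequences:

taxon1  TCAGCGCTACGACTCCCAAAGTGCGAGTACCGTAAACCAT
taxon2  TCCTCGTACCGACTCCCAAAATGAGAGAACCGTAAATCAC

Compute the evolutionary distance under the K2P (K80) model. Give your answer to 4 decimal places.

0.3046

Of 40 sites, 4 differences are transitions and 6 are transversions, so P = 4/40 = 0.1 and Q = 6/40 = 0.15.
Under the Kimura two-parameter model, d = −½ ln(1 − 2P − Q) − ¼ ln(1 − 2Q).
1 − 2P − Q = 0.65, giving −½ ln(0.65) = 0.215391.
1 − 2Q = 0.7, giving −¼ ln(0.7) = 0.089169.
d = 0.215391 + 0.089169 = 0.304560.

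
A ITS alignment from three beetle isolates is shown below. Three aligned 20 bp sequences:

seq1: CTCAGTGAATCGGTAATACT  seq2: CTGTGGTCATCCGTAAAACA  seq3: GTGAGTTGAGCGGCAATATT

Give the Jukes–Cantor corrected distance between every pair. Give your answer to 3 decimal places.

d(seq1,seq2) = 0.572, d(seq1,seq3) = 0.471, d(seq2,seq3) = 0.824

seq1–seq2: 8/20 sites differ → p = 0.4, d = −0.75 ln(1 − 0.533333) = 0.571605 ≈ 0.572.
seq1–seq3: 7/20 sites differ → p = 0.35, d = −0.75 ln(1 − 0.466667) = 0.471457 ≈ 0.471.
seq2–seq3: 10/20 sites differ → p = 0.5, d = −0.75 ln(1 − 0.666667) = 0.823960 ≈ 0.824.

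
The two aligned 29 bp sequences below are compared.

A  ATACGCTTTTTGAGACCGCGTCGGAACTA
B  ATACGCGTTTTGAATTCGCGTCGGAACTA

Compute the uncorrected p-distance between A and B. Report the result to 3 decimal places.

0.138

The sequences differ at 4 of 29 positions (sites 7, 14, 15, 16).
p = 4/29 = 0.137931… ≈ 0.138 (to 3 d.p.).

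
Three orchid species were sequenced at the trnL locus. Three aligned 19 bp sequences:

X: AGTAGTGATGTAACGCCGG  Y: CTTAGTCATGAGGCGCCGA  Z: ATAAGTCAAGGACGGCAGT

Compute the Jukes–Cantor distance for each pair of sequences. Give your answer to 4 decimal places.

X–Y: 7/19 sites differ → p ≈ 0.368421, d = −0.75 ln(1 − 0.491228) = 0.506816 ≈ 0.5068.
X–Z: 9/19 sites differ → p ≈ 0.473684, d = −0.75 ln(1 − 0.631579) = 0.748897 ≈ 0.7489.
Y–Z: 9/19 sites differ → p ≈ 0.473684, d = −0.75 ln(1 − 0.631579) = 0.748897 ≈ 0.7489.

d(X,Y) = 0.5068, d(X,Z) = 0.7489, d(Y,Z) = 0.7489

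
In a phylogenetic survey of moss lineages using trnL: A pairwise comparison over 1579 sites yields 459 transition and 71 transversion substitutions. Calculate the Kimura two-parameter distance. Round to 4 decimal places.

0.5158

P = 459/1579 ≈ 0.29069 and Q = 71/1579 ≈ 0.044965.
Under the Kimura two-parameter model, d = −½ ln(1 − 2P − Q) − ¼ ln(1 − 2Q).
1 − 2P − Q = 0.373655, giving −½ ln(0.373655) = 0.492211.
1 − 2Q = 0.91007, giving −¼ ln(0.91007) = 0.023558.
d = 0.492211 + 0.023558 = 0.515769.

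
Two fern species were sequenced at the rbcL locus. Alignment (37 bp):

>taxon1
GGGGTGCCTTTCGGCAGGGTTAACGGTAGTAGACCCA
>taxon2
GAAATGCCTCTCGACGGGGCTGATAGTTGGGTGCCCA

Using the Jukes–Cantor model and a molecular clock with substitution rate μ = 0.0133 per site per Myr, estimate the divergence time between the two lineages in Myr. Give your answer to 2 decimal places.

21.93

The sequences differ at 15 of 37 sites, so p = 15/37 ≈ 0.405405.
d = −(3/4) ln(1 − 4p/3) = −0.75 ln(1 − 0.54054) = −0.75 ln(0.45946)
  = −0.75 × (-0.777703) = 0.583277 substitutions/site.
Under a molecular clock d = 2μt, so t = d/(2μ) = 0.583277 / (2 × 0.0133) = 21.93 Myr.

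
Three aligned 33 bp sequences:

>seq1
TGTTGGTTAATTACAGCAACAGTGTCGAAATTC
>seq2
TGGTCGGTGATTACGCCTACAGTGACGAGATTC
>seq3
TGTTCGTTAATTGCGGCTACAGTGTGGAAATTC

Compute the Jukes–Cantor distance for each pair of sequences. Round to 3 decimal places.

d(seq1,seq2) = 0.339, d(seq1,seq3) = 0.169, d(seq2,seq3) = 0.293

seq1–seq2: 9/33 sites differ → p ≈ 0.272727, d = −0.75 ln(1 − 0.363636) = 0.338988 ≈ 0.339.
seq1–seq3: 5/33 sites differ → p ≈ 0.151515, d = −0.75 ln(1 − 0.20202) = 0.169254 ≈ 0.169.
seq2–seq3: 8/33 sites differ → p ≈ 0.242424, d = −0.75 ln(1 − 0.323232) = 0.292820 ≈ 0.293.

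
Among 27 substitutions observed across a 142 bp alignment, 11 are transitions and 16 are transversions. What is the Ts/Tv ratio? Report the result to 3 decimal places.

0.688

R = 11/16 = 0.6875 ≈ 0.688 (to 3 d.p.).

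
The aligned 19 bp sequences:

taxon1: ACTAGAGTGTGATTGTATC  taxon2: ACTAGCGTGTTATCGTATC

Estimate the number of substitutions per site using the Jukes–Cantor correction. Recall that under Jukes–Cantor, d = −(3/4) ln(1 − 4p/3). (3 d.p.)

The sequences differ at 3 of 19 sites (6, 11, 14), so p = 3/19 ≈ 0.157895.
d = −(3/4) ln(1 − 4p/3) = −0.75 ln(1 − 0.210527) = −0.75 ln(0.789473)
  = −0.75 × (-0.236390) = 0.177293 substitutions/site.

0.177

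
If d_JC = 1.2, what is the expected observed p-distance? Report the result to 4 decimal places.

0.5986

p = (3/4)(1 − e^(−4d/3)) = 0.75 × (1 − e^(-1.6)) = 0.75 × (1 − 0.201897) = 0.598577.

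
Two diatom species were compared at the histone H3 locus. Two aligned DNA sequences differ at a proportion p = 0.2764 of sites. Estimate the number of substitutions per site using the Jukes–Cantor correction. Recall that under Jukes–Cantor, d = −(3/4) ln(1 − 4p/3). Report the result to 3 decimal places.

d = −(3/4) ln(1 − 4p/3) = −0.75 ln(1 − 0.368533) = −0.75 ln(0.631467)
  = −0.75 × (-0.459710) = 0.344783 substitutions/site.

0.345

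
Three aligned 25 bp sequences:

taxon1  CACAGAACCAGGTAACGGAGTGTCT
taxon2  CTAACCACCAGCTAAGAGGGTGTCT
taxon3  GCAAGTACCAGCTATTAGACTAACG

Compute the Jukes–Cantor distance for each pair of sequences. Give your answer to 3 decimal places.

d(taxon1,taxon2) = 0.417, d(taxon1,taxon3) = 0.766, d(taxon2,taxon3) = 0.663

taxon1–taxon2: 8/25 sites differ → p = 0.32, d = −0.75 ln(1 − 0.426667) = 0.417216 ≈ 0.417.
taxon1–taxon3: 12/25 sites differ → p = 0.48, d = −0.75 ln(1 − 0.64) = 0.766238 ≈ 0.766.
taxon2–taxon3: 11/25 sites differ → p = 0.44, d = −0.75 ln(1 − 0.586667) = 0.662626 ≈ 0.663.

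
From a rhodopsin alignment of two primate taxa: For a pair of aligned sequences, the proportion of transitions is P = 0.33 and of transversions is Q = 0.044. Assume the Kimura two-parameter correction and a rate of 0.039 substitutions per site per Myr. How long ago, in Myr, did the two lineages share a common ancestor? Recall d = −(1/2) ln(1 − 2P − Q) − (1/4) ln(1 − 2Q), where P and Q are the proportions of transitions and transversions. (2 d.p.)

8.10

Under the Kimura two-parameter model, d = −½ ln(1 − 2P − Q) − ¼ ln(1 − 2Q).
1 − 2P − Q = 0.296, giving −½ ln(0.296) = 0.608698.
1 − 2Q = 0.912, giving −¼ ln(0.912) = 0.023029.
d = 0.608698 + 0.023029 = 0.631727.
Under a molecular clock d = 2μt, so t = d/(2μ) = 0.631727 / (2 × 0.039) = 8.10 Myr.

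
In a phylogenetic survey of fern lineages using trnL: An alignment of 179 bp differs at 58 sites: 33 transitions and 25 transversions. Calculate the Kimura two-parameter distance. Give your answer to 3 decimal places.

P = 33/179 ≈ 0.184358 and Q = 25/179 ≈ 0.139665.
Under the Kimura two-parameter model, d = −½ ln(1 − 2P − Q) − ¼ ln(1 − 2Q).
1 − 2P − Q = 0.491619, giving −½ ln(0.491619) = 0.355026.
1 − 2Q = 0.72067, giving −¼ ln(0.72067) = 0.081893.
d = 0.355026 + 0.081893 = 0.436919.

0.437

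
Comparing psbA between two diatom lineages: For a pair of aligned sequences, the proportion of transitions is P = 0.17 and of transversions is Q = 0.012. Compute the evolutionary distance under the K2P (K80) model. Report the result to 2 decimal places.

Under the Kimura two-parameter model, d = −½ ln(1 − 2P − Q) − ¼ ln(1 − 2Q).
1 − 2P − Q = 0.648, giving −½ ln(0.648) = 0.216932.
1 − 2Q = 0.976, giving −¼ ln(0.976) = 0.006073.
d = 0.216932 + 0.006073 = 0.223005.

0.22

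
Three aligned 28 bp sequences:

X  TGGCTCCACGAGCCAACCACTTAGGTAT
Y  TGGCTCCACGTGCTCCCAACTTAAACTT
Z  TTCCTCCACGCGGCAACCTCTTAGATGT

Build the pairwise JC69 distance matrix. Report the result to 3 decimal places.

X–Y: 9/28 sites differ → p ≈ 0.321429, d = −0.75 ln(1 − 0.428572) = 0.419713 ≈ 0.420.
X–Z: 7/28 sites differ → p = 0.25, d = −0.75 ln(1 − 0.333333) = 0.304098 ≈ 0.304.
Y–Z: 12/28 sites differ → p ≈ 0.428571, d = −0.75 ln(1 − 0.571428) = 0.635472 ≈ 0.635.

d(X,Y) = 0.420, d(X,Z) = 0.304, d(Y,Z) = 0.635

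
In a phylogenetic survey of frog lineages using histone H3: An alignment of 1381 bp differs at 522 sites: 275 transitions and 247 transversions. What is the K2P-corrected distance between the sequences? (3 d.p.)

P = 275/1381 ≈ 0.199131 and Q = 247/1381 ≈ 0.178856.
Under the Kimura two-parameter model, d = −½ ln(1 − 2P − Q) − ¼ ln(1 − 2Q).
1 − 2P − Q = 0.422882, giving −½ ln(0.422882) = 0.430331.
1 − 2Q = 0.642288, giving −¼ ln(0.642288) = 0.110680.
d = 0.430331 + 0.110680 = 0.541011.

0.541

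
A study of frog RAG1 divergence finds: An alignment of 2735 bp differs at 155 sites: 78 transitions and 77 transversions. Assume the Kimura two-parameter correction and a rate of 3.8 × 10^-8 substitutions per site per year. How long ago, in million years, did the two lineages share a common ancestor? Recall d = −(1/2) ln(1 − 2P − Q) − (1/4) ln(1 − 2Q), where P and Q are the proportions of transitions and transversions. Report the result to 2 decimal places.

P = 78/2735 ≈ 0.028519 and Q = 77/2735 ≈ 0.028154.
Under the Kimura two-parameter model, d = −½ ln(1 − 2P − Q) − ¼ ln(1 − 2Q).
1 − 2P − Q = 0.914808, giving −½ ln(0.914808) = 0.044521.
1 − 2Q = 0.943692, giving −¼ ln(0.943692) = 0.014489.
d = 0.044521 + 0.014489 = 0.059010.
Under a molecular clock d = 2μt, so t = d/(2μ) = 0.059010 / (2 × 3.8 × 10^-8) = 0.78 million years.

0.78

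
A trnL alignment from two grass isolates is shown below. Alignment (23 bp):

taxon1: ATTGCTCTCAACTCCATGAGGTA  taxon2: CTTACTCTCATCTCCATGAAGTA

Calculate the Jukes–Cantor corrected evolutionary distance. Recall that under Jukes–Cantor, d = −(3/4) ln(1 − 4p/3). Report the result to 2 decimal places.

0.20

The sequences differ at 4 of 23 sites (1, 4, 11, 20), so p = 4/23 ≈ 0.173913.
d = −(3/4) ln(1 − 4p/3) = −0.75 ln(1 − 0.231884) = −0.75 ln(0.768116)
  = −0.75 × (-0.263815) = 0.197861 substitutions/site.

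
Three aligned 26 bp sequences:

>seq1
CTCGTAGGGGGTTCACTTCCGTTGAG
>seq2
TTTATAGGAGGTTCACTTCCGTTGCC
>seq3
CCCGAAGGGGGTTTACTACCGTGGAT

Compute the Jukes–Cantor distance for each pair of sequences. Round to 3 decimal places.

seq1–seq2: 6/26 sites differ → p ≈ 0.230769, d = −0.75 ln(1 − 0.307692) = 0.275793 ≈ 0.276.
seq1–seq3: 6/26 sites differ → p ≈ 0.230769, d = −0.75 ln(1 − 0.307692) = 0.275793 ≈ 0.276.
seq2–seq3: 11/26 sites differ → p ≈ 0.423077, d = −0.75 ln(1 − 0.564103) = 0.622762 ≈ 0.623.

d(seq1,seq2) = 0.276, d(seq1,seq3) = 0.276, d(seq2,seq3) = 0.623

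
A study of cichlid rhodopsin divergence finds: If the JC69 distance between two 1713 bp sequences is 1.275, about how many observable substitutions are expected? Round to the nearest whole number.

Invert JC69: p = (3/4)(1 − e^(−4d/3)) = 0.75 × (1 − e^(-1.7)) = 0.75 × (1 − 0.182684) = 0.612987.
Expected differing sites = pL ≈ 0.612987 × 1713 = 1050.046731 ≈ 1050.

1050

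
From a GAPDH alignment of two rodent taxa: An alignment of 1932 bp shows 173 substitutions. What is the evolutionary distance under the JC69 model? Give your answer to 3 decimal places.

p = 173/1932 ≈ 0.089545.
d = −(3/4) ln(1 − 4p/3) = −0.75 ln(1 − 0.119393) = −0.75 ln(0.880607)
  = −0.75 × (-0.127144) = 0.095358 substitutions/site.

0.095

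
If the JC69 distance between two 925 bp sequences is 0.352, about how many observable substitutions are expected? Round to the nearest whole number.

Invert JC69: p = (3/4)(1 − e^(−4d/3)) = 0.75 × (1 − e^(-0.469333)) = 0.75 × (1 − 0.625419) = 0.280936.
Expected differing sites = pL ≈ 0.280936 × 925 = 259.8658 ≈ 260.

260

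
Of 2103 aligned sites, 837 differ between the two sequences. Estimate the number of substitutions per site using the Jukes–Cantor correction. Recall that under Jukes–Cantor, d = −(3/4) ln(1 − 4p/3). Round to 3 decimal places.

p = 837/2103 ≈ 0.398003.
d = −(3/4) ln(1 − 4p/3) = −0.75 ln(1 − 0.530671) = −0.75 ln(0.469329)
  = −0.75 × (-0.756451) = 0.567338 substitutions/site.

0.567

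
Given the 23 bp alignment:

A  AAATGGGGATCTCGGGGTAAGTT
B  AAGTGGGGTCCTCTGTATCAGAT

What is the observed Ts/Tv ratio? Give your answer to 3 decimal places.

Transitions are A↔G and C↔T; transversions are all other mismatches.
Transitions: 3. Transversions: 5.
R = 3/5 = 0.600.

0.600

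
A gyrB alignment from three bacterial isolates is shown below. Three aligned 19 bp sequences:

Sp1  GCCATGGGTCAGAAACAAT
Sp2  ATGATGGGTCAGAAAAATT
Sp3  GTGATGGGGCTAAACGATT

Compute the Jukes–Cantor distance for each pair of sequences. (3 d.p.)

d(Sp1,Sp2) = 0.324, d(Sp1,Sp3) = 0.618, d(Sp2,Sp3) = 0.410

Sp1–Sp2: 5/19 sites differ → p ≈ 0.263158, d = −0.75 ln(1 − 0.350877) = 0.324100 ≈ 0.324.
Sp1–Sp3: 8/19 sites differ → p ≈ 0.421053, d = −0.75 ln(1 − 0.561404) = 0.618132 ≈ 0.618.
Sp2–Sp3: 6/19 sites differ → p ≈ 0.315789, d = −0.75 ln(1 − 0.421052) = 0.409907 ≈ 0.410.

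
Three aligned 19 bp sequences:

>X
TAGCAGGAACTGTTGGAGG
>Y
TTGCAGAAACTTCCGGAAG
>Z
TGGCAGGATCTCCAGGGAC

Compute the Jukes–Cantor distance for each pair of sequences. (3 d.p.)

d(X,Y) = 0.410, d(X,Z) = 0.618, d(Y,Z) = 0.507

X–Y: 6/19 sites differ → p ≈ 0.315789, d = −0.75 ln(1 − 0.421052) = 0.409907 ≈ 0.410.
X–Z: 8/19 sites differ → p ≈ 0.421053, d = −0.75 ln(1 − 0.561404) = 0.618132 ≈ 0.618.
Y–Z: 7/19 sites differ → p ≈ 0.368421, d = −0.75 ln(1 − 0.491228) = 0.506816 ≈ 0.507.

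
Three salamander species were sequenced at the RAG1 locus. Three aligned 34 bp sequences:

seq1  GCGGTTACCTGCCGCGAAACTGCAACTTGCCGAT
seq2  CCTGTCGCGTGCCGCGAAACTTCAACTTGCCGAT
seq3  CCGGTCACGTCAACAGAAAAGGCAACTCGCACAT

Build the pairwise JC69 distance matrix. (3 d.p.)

seq1–seq2: 6/34 sites differ → p ≈ 0.176471, d = −0.75 ln(1 − 0.235295) = 0.201199 ≈ 0.201.
seq1–seq3: 13/34 sites differ → p ≈ 0.382353, d = −0.75 ln(1 − 0.509804) = 0.534712 ≈ 0.535.
seq2–seq3: 13/34 sites differ → p ≈ 0.382353, d = −0.75 ln(1 − 0.509804) = 0.534712 ≈ 0.535.

d(seq1,seq2) = 0.201, d(seq1,seq3) = 0.535, d(seq2,seq3) = 0.535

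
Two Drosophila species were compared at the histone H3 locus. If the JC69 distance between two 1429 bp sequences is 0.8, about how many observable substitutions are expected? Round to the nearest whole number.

703

Invert JC69: p = (3/4)(1 − e^(−4d/3)) = 0.75 × (1 − e^(-1.066667)) = 0.75 × (1 − 0.344154) = 0.491885.
Expected differing sites = pL ≈ 0.491885 × 1429 = 702.903665 ≈ 703.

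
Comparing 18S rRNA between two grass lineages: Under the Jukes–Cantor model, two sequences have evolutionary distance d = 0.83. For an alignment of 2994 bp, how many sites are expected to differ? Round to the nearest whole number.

Invert JC69: p = (3/4)(1 − e^(−4d/3)) = 0.75 × (1 − e^(-1.106667)) = 0.75 × (1 − 0.330659) = 0.502006.
Expected differing sites = pL ≈ 0.502006 × 2994 = 1503.005964 ≈ 1503.

1503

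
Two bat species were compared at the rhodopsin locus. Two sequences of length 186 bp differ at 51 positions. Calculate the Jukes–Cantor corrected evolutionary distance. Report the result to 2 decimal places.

0.34

p = 51/186 ≈ 0.274194.
d = −(3/4) ln(1 − 4p/3) = −0.75 ln(1 − 0.365592) = −0.75 ln(0.634408)
  = −0.75 × (-0.455063) = 0.341297 substitutions/site.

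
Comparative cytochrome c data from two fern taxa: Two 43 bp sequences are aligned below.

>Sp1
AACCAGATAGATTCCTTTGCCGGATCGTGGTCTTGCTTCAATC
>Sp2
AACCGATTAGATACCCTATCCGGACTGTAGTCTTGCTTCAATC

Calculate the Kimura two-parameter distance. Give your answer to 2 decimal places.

Of 43 sites, 6 differences are transitions and 4 are transversions, so P = 6/43 ≈ 0.139535 and Q = 4/43 ≈ 0.093023.
Under the Kimura two-parameter model, d = −½ ln(1 − 2P − Q) − ¼ ln(1 − 2Q).
1 − 2P − Q = 0.627907, giving −½ ln(0.627907) = 0.232682.
1 − 2Q = 0.813954, giving −¼ ln(0.813954) = 0.051463.
d = 0.232682 + 0.051463 = 0.284145.

0.28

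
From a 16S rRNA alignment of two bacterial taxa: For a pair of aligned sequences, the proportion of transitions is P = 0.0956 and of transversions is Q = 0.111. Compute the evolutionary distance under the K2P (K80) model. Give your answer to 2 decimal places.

Under the Kimura two-parameter model, d = −½ ln(1 − 2P − Q) − ¼ ln(1 − 2Q).
1 − 2P − Q = 0.6978, giving −½ ln(0.6978) = 0.179911.
1 − 2Q = 0.778, giving −¼ ln(0.778) = 0.062757.
d = 0.179911 + 0.062757 = 0.242668.

0.24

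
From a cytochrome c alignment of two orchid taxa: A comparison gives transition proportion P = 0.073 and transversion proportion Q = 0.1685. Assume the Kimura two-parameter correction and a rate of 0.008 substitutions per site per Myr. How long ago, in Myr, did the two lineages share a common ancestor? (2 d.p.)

18.22

Under the Kimura two-parameter model, d = −½ ln(1 − 2P − Q) − ¼ ln(1 − 2Q).
1 − 2P − Q = 0.6855, giving −½ ln(0.6855) = 0.188803.
1 − 2Q = 0.663, giving −¼ ln(0.663) = 0.102745.
d = 0.188803 + 0.102745 = 0.291548.
Under a molecular clock d = 2μt, so t = d/(2μ) = 0.291548 / (2 × 0.008) = 18.22 Myr.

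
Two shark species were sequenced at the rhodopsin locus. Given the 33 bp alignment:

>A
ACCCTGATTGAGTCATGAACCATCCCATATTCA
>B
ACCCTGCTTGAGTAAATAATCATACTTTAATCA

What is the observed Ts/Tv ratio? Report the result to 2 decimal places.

Transitions are A↔G and C↔T; transversions are all other mismatches.
Transitions: 2. Transversions: 7.
R = 2/7 = 0.285714… ≈ 0.29 (to 2 d.p.).

0.29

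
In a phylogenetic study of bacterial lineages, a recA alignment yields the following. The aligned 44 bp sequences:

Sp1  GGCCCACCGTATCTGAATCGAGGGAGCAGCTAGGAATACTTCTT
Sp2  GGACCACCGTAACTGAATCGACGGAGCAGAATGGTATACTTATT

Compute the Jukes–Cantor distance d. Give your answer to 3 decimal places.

0.208

The sequences differ at 8 of 44 sites (3, 12, 22, 30, 31, 32, 35, 42), so p = 8/44 ≈ 0.181818.
d = −(3/4) ln(1 − 4p/3) = −0.75 ln(1 − 0.242424) = −0.75 ln(0.757576)
  = −0.75 × (-0.277631) = 0.208223 substitutions/site.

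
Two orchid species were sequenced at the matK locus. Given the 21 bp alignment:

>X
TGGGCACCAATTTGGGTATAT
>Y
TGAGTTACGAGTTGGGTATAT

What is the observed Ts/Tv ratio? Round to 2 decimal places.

Transitions are A↔G and C↔T; transversions are all other mismatches.
Transitions: 3. Transversions: 3.
R = 3/3 = 1.00.

1.00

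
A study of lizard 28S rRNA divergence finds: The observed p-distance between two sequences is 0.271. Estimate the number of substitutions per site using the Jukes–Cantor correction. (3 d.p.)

0.336

d = −(3/4) ln(1 − 4p/3) = −0.75 ln(1 − 0.361333) = −0.75 ln(0.638667)
  = −0.75 × (-0.448372) = 0.336279 substitutions/site.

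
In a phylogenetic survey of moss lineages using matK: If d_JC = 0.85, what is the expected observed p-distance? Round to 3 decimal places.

p = (3/4)(1 − e^(−4d/3)) = 0.75 × (1 − e^(-1.133333)) = 0.75 × (1 − 0.321958) = 0.508532.

0.509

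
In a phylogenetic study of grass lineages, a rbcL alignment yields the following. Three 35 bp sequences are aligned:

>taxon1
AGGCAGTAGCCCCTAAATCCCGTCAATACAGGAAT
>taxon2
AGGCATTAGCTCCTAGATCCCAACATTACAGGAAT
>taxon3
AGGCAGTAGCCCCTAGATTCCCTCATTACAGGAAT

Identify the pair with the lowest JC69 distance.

taxon1–taxon2: 6/35 differ, p = 0.171, d = 0.195.
taxon1–taxon3: 4/35 differ, p = 0.114, d = 0.124.
taxon2–taxon3: 5/35 differ, p = 0.143, d = 0.158.
The smallest distance is between taxon1 and taxon3.

taxon1 and taxon3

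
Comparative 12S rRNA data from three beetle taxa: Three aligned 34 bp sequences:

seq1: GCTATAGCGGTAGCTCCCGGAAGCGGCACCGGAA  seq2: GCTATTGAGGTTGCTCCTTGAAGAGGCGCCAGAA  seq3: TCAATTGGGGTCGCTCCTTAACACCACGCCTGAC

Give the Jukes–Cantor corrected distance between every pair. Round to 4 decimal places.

d(seq1,seq2) = 0.2824, d(seq1,seq3) = 0.6655, d(seq2,seq3) = 0.4770

seq1–seq2: 8/34 sites differ → p ≈ 0.235294, d = −0.75 ln(1 − 0.313725) = 0.282358 ≈ 0.2824.
seq1–seq3: 15/34 sites differ → p ≈ 0.441176, d = −0.75 ln(1 − 0.588235) = 0.665477 ≈ 0.6655.
seq2–seq3: 12/34 sites differ → p ≈ 0.352941, d = −0.75 ln(1 − 0.470588) = 0.476991 ≈ 0.4770.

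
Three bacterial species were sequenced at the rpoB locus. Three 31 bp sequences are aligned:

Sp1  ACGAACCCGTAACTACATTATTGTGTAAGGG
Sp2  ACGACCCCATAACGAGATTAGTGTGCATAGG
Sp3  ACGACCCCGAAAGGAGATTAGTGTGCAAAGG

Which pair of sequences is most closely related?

Sp1–Sp2: 8/31 differ, p = 0.258, d = 0.316.
Sp1–Sp3: 8/31 differ, p = 0.258, d = 0.316.
Sp2–Sp3: 4/31 differ, p = 0.129, d = 0.142.
The smallest distance is between Sp2 and Sp3.

Sp2 and Sp3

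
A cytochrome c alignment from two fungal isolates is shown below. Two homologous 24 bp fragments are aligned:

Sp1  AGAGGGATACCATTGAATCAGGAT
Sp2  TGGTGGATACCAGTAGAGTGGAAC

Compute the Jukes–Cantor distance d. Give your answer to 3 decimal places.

The sequences differ at 11 of 24 sites, so p = 11/24 ≈ 0.458333.
d = −(3/4) ln(1 − 4p/3) = −0.75 ln(1 − 0.611111) = −0.75 ln(0.388889)
  = −0.75 × (-0.944461) = 0.708346 substitutions/site.

0.708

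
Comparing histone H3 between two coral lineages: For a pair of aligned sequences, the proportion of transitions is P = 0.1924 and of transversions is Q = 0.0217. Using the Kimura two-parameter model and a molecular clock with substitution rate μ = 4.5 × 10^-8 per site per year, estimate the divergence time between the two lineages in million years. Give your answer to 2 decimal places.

3.02

Under the Kimura two-parameter model, d = −½ ln(1 − 2P − Q) − ¼ ln(1 − 2Q).
1 − 2P − Q = 0.5935, giving −½ ln(0.5935) = 0.260859.
1 − 2Q = 0.9566, giving −¼ ln(0.9566) = 0.011092.
d = 0.260859 + 0.011092 = 0.271951.
Under a molecular clock d = 2μt, so t = d/(2μ) = 0.271951 / (2 × 4.5 × 10^-8) = 3.02 million years.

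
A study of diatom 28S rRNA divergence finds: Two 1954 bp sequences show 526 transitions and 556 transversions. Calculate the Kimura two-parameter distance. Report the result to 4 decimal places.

P = 526/1954 ≈ 0.269191 and Q = 556/1954 ≈ 0.284545.
Under the Kimura two-parameter model, d = −½ ln(1 − 2P − Q) − ¼ ln(1 − 2Q).
1 − 2P − Q = 0.177073, giving −½ ln(0.177073) = 0.865597.
1 − 2Q = 0.43091, giving −¼ ln(0.43091) = 0.210464.
d = 0.865597 + 0.210464 = 1.076061.

1.0761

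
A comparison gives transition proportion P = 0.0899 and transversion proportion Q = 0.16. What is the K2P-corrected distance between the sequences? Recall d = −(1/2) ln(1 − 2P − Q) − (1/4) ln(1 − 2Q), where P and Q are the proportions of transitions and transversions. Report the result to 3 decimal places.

Under the Kimura two-parameter model, d = −½ ln(1 − 2P − Q) − ¼ ln(1 − 2Q).
1 − 2P − Q = 0.6602, giving −½ ln(0.6602) = 0.207606.
1 − 2Q = 0.68, giving −¼ ln(0.68) = 0.096416.
d = 0.207606 + 0.096416 = 0.304022.

0.304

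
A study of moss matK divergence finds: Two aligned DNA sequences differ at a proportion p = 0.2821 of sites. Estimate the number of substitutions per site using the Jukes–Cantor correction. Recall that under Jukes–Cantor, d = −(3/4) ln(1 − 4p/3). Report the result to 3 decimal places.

d = −(3/4) ln(1 − 4p/3) = −0.75 ln(1 − 0.376133) = −0.75 ln(0.623867)
  = −0.75 × (-0.471818) = 0.353864 substitutions/site.

0.354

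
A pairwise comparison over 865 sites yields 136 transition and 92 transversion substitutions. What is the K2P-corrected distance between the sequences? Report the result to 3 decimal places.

P = 136/865 ≈ 0.157225 and Q = 92/865 ≈ 0.106358.
Under the Kimura two-parameter model, d = −½ ln(1 − 2P − Q) − ¼ ln(1 − 2Q).
1 − 2P − Q = 0.579192, giving −½ ln(0.579192) = 0.273061.
1 − 2Q = 0.787284, giving −¼ ln(0.787284) = 0.059792.
d = 0.273061 + 0.059792 = 0.332853.

0.333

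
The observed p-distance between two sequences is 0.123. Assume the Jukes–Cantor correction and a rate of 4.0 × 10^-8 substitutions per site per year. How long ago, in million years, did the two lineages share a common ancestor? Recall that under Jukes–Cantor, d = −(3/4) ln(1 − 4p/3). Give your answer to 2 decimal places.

1.68

d = −(3/4) ln(1 − 4p/3) = −0.75 ln(1 − 0.164) = −0.75 ln(0.836)
  = −0.75 × (-0.179127) = 0.134345 substitutions/site.
Under a molecular clock d = 2μt, so t = d/(2μ) = 0.134345 / (2 × 4.0 × 10^-8) = 1.68 million years.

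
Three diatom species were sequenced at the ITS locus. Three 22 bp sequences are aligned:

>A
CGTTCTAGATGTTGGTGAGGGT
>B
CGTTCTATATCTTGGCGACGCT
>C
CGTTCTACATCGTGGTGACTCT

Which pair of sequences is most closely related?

B and C

A–B: 5/22 differ, p = 0.227, d = 0.271.
A–C: 6/22 differ, p = 0.273, d = 0.339.
B–C: 4/22 differ, p = 0.182, d = 0.208.
The smallest distance is between B and C.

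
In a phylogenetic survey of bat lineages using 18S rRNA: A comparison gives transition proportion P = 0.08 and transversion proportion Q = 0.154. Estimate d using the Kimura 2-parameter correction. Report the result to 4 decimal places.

Under the Kimura two-parameter model, d = −½ ln(1 − 2P − Q) − ¼ ln(1 − 2Q).
1 − 2P − Q = 0.686, giving −½ ln(0.686) = 0.188439.
1 − 2Q = 0.692, giving −¼ ln(0.692) = 0.092042.
d = 0.188439 + 0.092042 = 0.280481.

0.2805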